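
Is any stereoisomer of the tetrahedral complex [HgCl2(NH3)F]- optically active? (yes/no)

no

In a tetrahedral complex all four positions are equivalent and every pair of ligands is adjacent — there is no cis/trans distinction.
Only one geometric arrangement is possible.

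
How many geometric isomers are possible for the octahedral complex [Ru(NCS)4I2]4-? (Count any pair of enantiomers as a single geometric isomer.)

Working through the distinct placements yields 2 geometric isomers: I trans; I cis.

2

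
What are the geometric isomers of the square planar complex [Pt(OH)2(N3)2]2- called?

cis and trans

In a square planar complex each vertex has one trans partner and two cis neighbours.
Working through the distinct placements yields 2 geometric isomers: OH cis; OH trans.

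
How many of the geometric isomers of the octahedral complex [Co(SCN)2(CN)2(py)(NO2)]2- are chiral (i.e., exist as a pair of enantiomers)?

2

An octahedron has six vertices in three trans pairs; every non-trans pair is cis.
Systematic placement gives 6 geometric isomers: SCN cis, CN trans; SCN trans, CN trans; SCN cis, CN cis (3 arrangements, 2 chiral); SCN trans, CN cis.
Of these, 2 lack any improper symmetry element and so occur as enantiomeric pairs, giving 6 + 2 = 8 stereoisomers in total.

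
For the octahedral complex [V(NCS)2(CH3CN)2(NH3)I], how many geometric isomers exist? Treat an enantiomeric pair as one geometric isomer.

An octahedron has six vertices in three trans pairs; every non-trans pair is cis.
Working through the distinct placements yields 6 geometric isomers: NCS cis, CH3CN trans; NCS trans, CH3CN trans; NCS cis, CH3CN cis (3 arrangements, 2 chiral); NCS trans, CH3CN cis.

6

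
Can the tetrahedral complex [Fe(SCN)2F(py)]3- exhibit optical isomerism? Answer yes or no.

In a tetrahedral complex all four positions are equivalent and every pair of ligands is adjacent — there is no cis/trans distinction.
Only one geometric arrangement is possible.

no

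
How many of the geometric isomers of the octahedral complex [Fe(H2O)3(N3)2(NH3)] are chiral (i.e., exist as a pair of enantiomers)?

0

In an octahedral complex each vertex has one trans partner and four cis neighbours.
The distinct arrangements are (3 in all): H2O mer, N3 cis; H2O mer, N3 trans; H2O fac, N3 cis.
Each arrangement has an internal mirror plane or centre of symmetry, so none is chiral.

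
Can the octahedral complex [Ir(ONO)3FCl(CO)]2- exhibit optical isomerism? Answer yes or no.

There are 4 geometric isomers: ONO mer (3 arrangements); ONO fac (chiral).
One of these lacks any improper symmetry element and so occurs as an enantiomeric pair, giving 4 + 1 = 5 stereoisomers in total.

yes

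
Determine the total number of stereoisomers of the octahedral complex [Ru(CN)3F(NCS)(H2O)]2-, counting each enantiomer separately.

An octahedron has six vertices in three trans pairs; every non-trans pair is cis.
There are 4 geometric isomers: CN mer (3 arrangements); CN fac (chiral).
One of these lacks any improper symmetry element and so occurs as an enantiomeric pair, giving 4 + 1 = 5 stereoisomers in total.

5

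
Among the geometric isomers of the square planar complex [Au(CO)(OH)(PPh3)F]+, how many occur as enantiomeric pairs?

0

In a square planar complex each vertex has one trans partner and two cis neighbours.
There are 3 geometric isomers: (CO/OH trans, F/PPh3 trans); (CO/PPh3 trans, F/OH trans); (CO/F trans, OH/PPh3 trans).
Each arrangement has an internal mirror plane or centre of symmetry, so none is chiral.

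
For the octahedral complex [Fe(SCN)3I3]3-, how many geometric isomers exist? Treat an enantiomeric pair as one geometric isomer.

The six octahedral sites form three mutually perpendicular trans pairs.
The distinct arrangements are (2 in all): SCN mer; SCN fac.

2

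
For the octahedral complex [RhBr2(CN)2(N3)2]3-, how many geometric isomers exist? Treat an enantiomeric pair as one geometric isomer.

5

In an octahedral complex each vertex has one trans partner and four cis neighbours.
Working through the distinct placements yields 5 geometric isomers: Br trans, CN trans, N3 trans; Br trans, CN cis, N3 cis; Br cis, CN cis, N3 trans; Br cis, CN cis, N3 cis (chiral); Br cis, CN trans, N3 cis.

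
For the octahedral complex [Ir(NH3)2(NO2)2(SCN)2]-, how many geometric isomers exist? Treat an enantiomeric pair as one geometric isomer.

5

An octahedron has six vertices in three trans pairs; every non-trans pair is cis.
Systematic placement gives 5 geometric isomers: NH3 trans, NO2 trans, SCN trans; NH3 trans, NO2 cis, SCN cis; NH3 cis, NO2 cis, SCN trans; NH3 cis, NO2 cis, SCN cis (chiral); NH3 cis, NO2 trans, SCN cis.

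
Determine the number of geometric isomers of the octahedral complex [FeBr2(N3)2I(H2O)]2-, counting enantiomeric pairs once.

In an octahedral complex each vertex has one trans partner and four cis neighbours.
There are 6 geometric isomers: Br trans, N3 trans; Br trans, N3 cis; Br cis, N3 trans; Br cis, N3 cis (3 arrangements, 2 chiral).

6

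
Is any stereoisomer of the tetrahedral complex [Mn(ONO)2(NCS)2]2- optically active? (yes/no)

no

Only one geometric arrangement is possible.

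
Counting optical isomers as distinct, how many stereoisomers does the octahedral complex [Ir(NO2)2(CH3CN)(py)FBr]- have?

15

An octahedron has six vertices in three trans pairs; every non-trans pair is cis.
Exhaustive case analysis gives 9 geometric isomers.
Of these, 6 lack any improper symmetry element and so occur as enantiomeric pairs, giving 9 + 6 = 15 stereoisomers in total.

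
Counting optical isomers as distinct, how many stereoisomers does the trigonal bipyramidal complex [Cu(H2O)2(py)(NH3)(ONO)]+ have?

10

In a trigonal bipyramid the two axial positions differ from the three equatorial ones.
Placing the ligands in turn and identifying arrangements related by rotation or reflection leaves 7 distinct geometric isomers.
Of these, 3 lack any improper symmetry element and so occur as enantiomeric pairs, giving 7 + 3 = 10 stereoisomers in total.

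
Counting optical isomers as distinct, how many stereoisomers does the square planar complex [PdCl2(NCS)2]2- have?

There are 2 geometric isomers: Cl cis; Cl trans.
Each arrangement has an internal mirror plane or centre of symmetry, so none is chiral.

2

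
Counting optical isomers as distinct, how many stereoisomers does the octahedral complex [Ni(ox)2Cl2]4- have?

Each ox is bidentate and must span two cis positions.
The distinct arrangements are (2 in all): Cl trans; Cl cis (chiral).
One of these lacks any improper symmetry element and so occurs as an enantiomeric pair, giving 2 + 1 = 3 stereoisomers in total.

3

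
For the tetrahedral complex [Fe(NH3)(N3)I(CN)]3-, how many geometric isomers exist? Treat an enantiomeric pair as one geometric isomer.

1

Only one geometric arrangement is possible; it has no improper symmetry element, so it exists as a pair of enantiomers (2 stereoisomers).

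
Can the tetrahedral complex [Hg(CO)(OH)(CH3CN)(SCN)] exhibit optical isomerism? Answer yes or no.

All four vertices of a tetrahedron are equivalent and mutually adjacent, so cis/trans isomerism cannot arise.
Only one geometric arrangement is possible; it has no improper symmetry element, so it exists as a pair of enantiomers (2 stereoisomers).

yes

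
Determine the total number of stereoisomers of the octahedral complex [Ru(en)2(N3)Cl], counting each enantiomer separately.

3

Each en is bidentate and must span two cis positions.
Working through the distinct placements yields 2 geometric isomers: N3 and Cl mutually trans; N3 and Cl mutually cis (chiral).
One of these lacks any improper symmetry element and so occurs as an enantiomeric pair, giving 2 + 1 = 3 stereoisomers in total.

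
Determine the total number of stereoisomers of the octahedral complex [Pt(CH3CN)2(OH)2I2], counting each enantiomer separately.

There are 5 geometric isomers: CH3CN trans, OH trans, I trans; CH3CN trans, OH cis, I cis; CH3CN cis, OH trans, I cis; CH3CN cis, OH cis, I cis (chiral); CH3CN cis, OH cis, I trans.
One of these lacks any improper symmetry element and so occurs as an enantiomeric pair, giving 5 + 1 = 6 stereoisomers in total.

6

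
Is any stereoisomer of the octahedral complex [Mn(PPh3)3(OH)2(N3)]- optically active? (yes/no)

In an octahedral complex each vertex has one trans partner and four cis neighbours.
The distinct arrangements are (3 in all): PPh3 mer, OH cis; PPh3 mer, OH trans; PPh3 fac, OH cis.
Each arrangement has an internal mirror plane or centre of symmetry, so none is chiral.

no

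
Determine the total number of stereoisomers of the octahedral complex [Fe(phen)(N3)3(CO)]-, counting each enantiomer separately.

Each phen is bidentate and must span two cis positions.
Systematic placement gives 2 geometric isomers: N3 fac; N3 mer.
Each arrangement has an internal mirror plane or centre of symmetry, so none is chiral.

2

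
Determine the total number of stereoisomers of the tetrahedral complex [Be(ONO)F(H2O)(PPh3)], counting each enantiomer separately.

2

In a tetrahedral complex all four positions are equivalent and every pair of ligands is adjacent — there is no cis/trans distinction.
Only one geometric arrangement is possible; it has no improper symmetry element, so it exists as a pair of enantiomers (2 stereoisomers).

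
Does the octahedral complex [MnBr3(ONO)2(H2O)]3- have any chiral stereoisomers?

no

In an octahedral complex each vertex has one trans partner and four cis neighbours.
Working through the distinct placements yields 3 geometric isomers: Br mer, ONO trans; Br mer, ONO cis; Br fac, ONO cis.
Each arrangement has an internal mirror plane or centre of symmetry, so none is chiral.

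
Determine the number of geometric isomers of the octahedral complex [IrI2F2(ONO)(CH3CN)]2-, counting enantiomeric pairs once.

6

Systematic placement gives 6 geometric isomers: I cis, F cis (3 arrangements, 2 chiral); I trans, F cis; I cis, F trans; I trans, F trans.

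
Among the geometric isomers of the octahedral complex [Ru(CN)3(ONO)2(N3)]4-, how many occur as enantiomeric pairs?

0

Working through the distinct placements yields 3 geometric isomers: CN mer, ONO trans; CN mer, ONO cis; CN fac, ONO cis.
Each arrangement has an internal mirror plane or centre of symmetry, so none is chiral.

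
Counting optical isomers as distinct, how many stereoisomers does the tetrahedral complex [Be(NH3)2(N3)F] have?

All four vertices of a tetrahedron are equivalent and mutually adjacent, so cis/trans isomerism cannot arise.
Only one geometric arrangement is possible.

1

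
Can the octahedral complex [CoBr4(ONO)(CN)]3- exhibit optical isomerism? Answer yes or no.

no

An octahedron has six vertices in three trans pairs; every non-trans pair is cis.
Working through the distinct placements yields 2 geometric isomers: ONO and CN mutually trans; ONO and CN mutually cis.
Each arrangement has an internal mirror plane or centre of symmetry, so none is chiral.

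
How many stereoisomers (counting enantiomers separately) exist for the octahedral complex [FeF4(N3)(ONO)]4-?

2

The six octahedral sites form three mutually perpendicular trans pairs.
The distinct arrangements are (2 in all): N3 and ONO mutually trans; N3 and ONO mutually cis.
Each arrangement has an internal mirror plane or centre of symmetry, so none is chiral.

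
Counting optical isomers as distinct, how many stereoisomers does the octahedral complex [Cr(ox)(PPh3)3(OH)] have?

Each ox is bidentate and must span two cis positions.
Systematic placement gives 2 geometric isomers: PPh3 fac; PPh3 mer.
Each arrangement has an internal mirror plane or centre of symmetry, so none is chiral.

2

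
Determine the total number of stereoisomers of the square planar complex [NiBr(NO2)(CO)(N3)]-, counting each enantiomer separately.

3

In a square planar complex each vertex has one trans partner and two cis neighbours.
The distinct arrangements are (3 in all): (Br/N3 trans, CO/NO2 trans); (Br/NO2 trans, CO/N3 trans); (Br/CO trans, N3/NO2 trans).
Each arrangement has an internal mirror plane or centre of symmetry, so none is chiral.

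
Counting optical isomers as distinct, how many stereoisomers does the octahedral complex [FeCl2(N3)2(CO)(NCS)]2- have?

8

An octahedron has six vertices in three trans pairs; every non-trans pair is cis.
Systematic placement gives 6 geometric isomers: Cl cis, N3 cis (3 arrangements, 2 chiral); Cl cis, N3 trans; Cl trans, N3 cis; Cl trans, N3 trans.
Of these, 2 lack any improper symmetry element and so occur as enantiomeric pairs, giving 6 + 2 = 8 stereoisomers in total.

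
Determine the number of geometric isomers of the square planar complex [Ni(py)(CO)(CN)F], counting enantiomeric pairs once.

In a square planar complex each vertex has one trans partner and two cis neighbours.
There are 3 geometric isomers: (CN/F trans, CO/py trans); (CN/py trans, CO/F trans); (CN/CO trans, F/py trans).

3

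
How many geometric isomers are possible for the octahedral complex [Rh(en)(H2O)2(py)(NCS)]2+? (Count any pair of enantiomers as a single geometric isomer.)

Each en is bidentate and must span two cis positions.
Systematic placement gives 4 geometric isomers: H2O trans; H2O cis (3 arrangements, 2 chiral).

4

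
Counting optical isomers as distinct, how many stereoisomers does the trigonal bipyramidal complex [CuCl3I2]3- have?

In a trigonal bipyramid the two axial positions differ from the three equatorial ones.
The distinct arrangements are (3 in all): I both equatorial; I one axial, one equatorial; I both axial.
Each arrangement has an internal mirror plane or centre of symmetry, so none is chiral.

3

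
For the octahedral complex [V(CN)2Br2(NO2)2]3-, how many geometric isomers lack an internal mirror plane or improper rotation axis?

An octahedron has six vertices in three trans pairs; every non-trans pair is cis.
There are 5 geometric isomers: CN trans, Br trans, NO2 trans; CN cis, Br trans, NO2 cis; CN cis, Br cis, NO2 trans; CN cis, Br cis, NO2 cis (chiral); CN trans, Br cis, NO2 cis.
One of these lacks any improper symmetry element and so occurs as an enantiomeric pair, giving 5 + 1 = 6 stereoisomers in total.

1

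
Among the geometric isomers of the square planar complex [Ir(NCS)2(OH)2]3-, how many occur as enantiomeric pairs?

0

A square has two trans pairs of vertices; adjacent vertices are cis.
Systematic placement gives 2 geometric isomers: NCS cis; NCS trans.
Each arrangement has an internal mirror plane or centre of symmetry, so none is chiral.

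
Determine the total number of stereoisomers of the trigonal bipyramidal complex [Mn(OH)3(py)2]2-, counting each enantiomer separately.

3

In a trigonal bipyramid the two axial positions differ from the three equatorial ones.
There are 3 geometric isomers: py both equatorial; py one axial, one equatorial; py both axial.
Each arrangement has an internal mirror plane or centre of symmetry, so none is chiral.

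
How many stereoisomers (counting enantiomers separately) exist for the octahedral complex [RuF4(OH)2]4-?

The distinct arrangements are (2 in all): OH trans; OH cis.
Each arrangement has an internal mirror plane or centre of symmetry, so none is chiral.

2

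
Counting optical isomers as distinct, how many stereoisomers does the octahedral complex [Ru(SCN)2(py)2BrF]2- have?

8

Systematic placement gives 6 geometric isomers: SCN trans, py trans; SCN cis, py cis (3 arrangements, 2 chiral); SCN cis, py trans; SCN trans, py cis.
Of these, 2 lack any improper symmetry element and so occur as enantiomeric pairs, giving 6 + 2 = 8 stereoisomers in total.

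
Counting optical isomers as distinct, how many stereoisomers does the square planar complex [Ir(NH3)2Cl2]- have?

In a square planar complex each vertex has one trans partner and two cis neighbours.
There are 2 geometric isomers: NH3 cis; NH3 trans.
Each arrangement has an internal mirror plane or centre of symmetry, so none is chiral.

2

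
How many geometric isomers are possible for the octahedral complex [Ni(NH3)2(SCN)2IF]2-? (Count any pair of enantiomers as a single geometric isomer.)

Working through the distinct placements yields 6 geometric isomers: NH3 trans, SCN trans; NH3 cis, SCN cis (3 arrangements, 2 chiral); NH3 cis, SCN trans; NH3 trans, SCN cis.

6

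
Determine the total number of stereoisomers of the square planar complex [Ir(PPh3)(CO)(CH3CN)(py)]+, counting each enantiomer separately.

A square has two trans pairs of vertices; adjacent vertices are cis.
The distinct arrangements are (3 in all): (CH3CN/PPh3 trans, CO/py trans); (CH3CN/py trans, CO/PPh3 trans); (CH3CN/CO trans, PPh3/py trans).
Each arrangement has an internal mirror plane or centre of symmetry, so none is chiral.

3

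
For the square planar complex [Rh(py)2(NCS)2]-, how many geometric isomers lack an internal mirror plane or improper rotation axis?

0

A square has two trans pairs of vertices; adjacent vertices are cis.
Working through the distinct placements yields 2 geometric isomers: py cis; py trans.
Each arrangement has an internal mirror plane or centre of symmetry, so none is chiral.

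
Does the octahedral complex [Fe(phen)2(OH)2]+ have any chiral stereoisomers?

yes

Each phen is bidentate and must span two cis positions.
There are 2 geometric isomers: OH trans; OH cis (chiral).
One of these lacks any improper symmetry element and so occurs as an enantiomeric pair, giving 2 + 1 = 3 stereoisomers in total.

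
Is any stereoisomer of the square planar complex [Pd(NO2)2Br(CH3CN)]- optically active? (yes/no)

In a square planar complex each vertex has one trans partner and two cis neighbours.
Working through the distinct placements yields 2 geometric isomers: NO2 cis; NO2 trans.
Each arrangement has an internal mirror plane or centre of symmetry, so none is chiral.

no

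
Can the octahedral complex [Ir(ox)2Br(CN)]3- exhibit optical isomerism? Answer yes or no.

yes

Each ox is bidentate and must span two cis positions.
Working through the distinct placements yields 2 geometric isomers: Br and CN mutually trans; Br and CN mutually cis (chiral).
One of these lacks any improper symmetry element and so occurs as an enantiomeric pair, giving 2 + 1 = 3 stereoisomers in total.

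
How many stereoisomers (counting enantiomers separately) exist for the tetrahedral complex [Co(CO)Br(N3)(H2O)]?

In a tetrahedral complex all four positions are equivalent and every pair of ligands is adjacent — there is no cis/trans distinction.
Only one geometric arrangement is possible; it has no improper symmetry element, so it exists as a pair of enantiomers (2 stereoisomers).

2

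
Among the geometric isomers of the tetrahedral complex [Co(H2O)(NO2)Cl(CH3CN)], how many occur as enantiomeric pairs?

1

All four vertices of a tetrahedron are equivalent and mutually adjacent, so cis/trans isomerism cannot arise.
Only one geometric arrangement is possible; it has no improper symmetry element, so it exists as a pair of enantiomers (2 stereoisomers).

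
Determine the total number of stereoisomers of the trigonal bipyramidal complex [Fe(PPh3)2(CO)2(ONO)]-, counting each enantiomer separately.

In a trigonal bipyramid the two axial positions differ from the three equatorial ones.
Exhaustive case analysis gives 5 geometric isomers.
One of these lacks any improper symmetry element and so occurs as an enantiomeric pair, giving 5 + 1 = 6 stereoisomers in total.

6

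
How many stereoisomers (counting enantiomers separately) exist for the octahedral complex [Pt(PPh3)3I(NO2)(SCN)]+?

5

In an octahedral complex each vertex has one trans partner and four cis neighbours.
There are 4 geometric isomers: PPh3 mer (3 arrangements); PPh3 fac (chiral).
One of these lacks any improper symmetry element and so occurs as an enantiomeric pair, giving 4 + 1 = 5 stereoisomers in total.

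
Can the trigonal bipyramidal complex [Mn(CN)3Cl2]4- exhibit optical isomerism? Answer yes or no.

In a trigonal bipyramid the two axial positions differ from the three equatorial ones.
Systematic placement gives 3 geometric isomers: Cl both equatorial; Cl one axial, one equatorial; Cl both axial.
Each arrangement has an internal mirror plane or centre of symmetry, so none is chiral.

no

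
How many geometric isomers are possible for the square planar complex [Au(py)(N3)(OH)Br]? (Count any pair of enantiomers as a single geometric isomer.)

3

In a square planar complex each vertex has one trans partner and two cis neighbours.
Systematic placement gives 3 geometric isomers: (Br/OH trans, N3/py trans); (Br/py trans, N3/OH trans); (Br/N3 trans, OH/py trans).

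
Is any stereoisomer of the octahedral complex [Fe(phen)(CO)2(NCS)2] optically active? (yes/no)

yes

In an octahedral complex each vertex has one trans partner and four cis neighbours.
Each phen is bidentate and must span two cis positions.
There are 3 geometric isomers: CO trans, NCS cis; CO cis, NCS cis (chiral); CO cis, NCS trans.
One of these lacks any improper symmetry element and so occurs as an enantiomeric pair, giving 3 + 1 = 4 stereoisomers in total.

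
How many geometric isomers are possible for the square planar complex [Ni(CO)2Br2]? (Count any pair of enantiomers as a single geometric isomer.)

2

Working through the distinct placements yields 2 geometric isomers: CO cis; CO trans.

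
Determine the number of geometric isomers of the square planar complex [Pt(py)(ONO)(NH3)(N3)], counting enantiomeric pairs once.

3

Systematic placement gives 3 geometric isomers: (N3/ONO trans, NH3/py trans); (N3/py trans, NH3/ONO trans); (N3/NH3 trans, ONO/py trans).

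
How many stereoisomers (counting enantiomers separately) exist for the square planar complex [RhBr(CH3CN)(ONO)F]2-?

A square has two trans pairs of vertices; adjacent vertices are cis.
Systematic placement gives 3 geometric isomers: (Br/F trans, CH3CN/ONO trans); (Br/ONO trans, CH3CN/F trans); (Br/CH3CN trans, F/ONO trans).
Each arrangement has an internal mirror plane or centre of symmetry, so none is chiral.

3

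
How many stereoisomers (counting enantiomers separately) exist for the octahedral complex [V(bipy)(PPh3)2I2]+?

In an octahedral complex each vertex has one trans partner and four cis neighbours.
Each bipy is bidentate and must span two cis positions.
There are 3 geometric isomers: PPh3 cis, I trans; PPh3 cis, I cis (chiral); PPh3 trans, I cis.
One of these lacks any improper symmetry element and so occurs as an enantiomeric pair, giving 3 + 1 = 4 stereoisomers in total.

4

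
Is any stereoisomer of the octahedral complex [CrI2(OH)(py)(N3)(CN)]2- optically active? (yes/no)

The six octahedral sites form three mutually perpendicular trans pairs.
Systematic enumeration (placing each ligand type in turn and discarding arrangements equivalent by rotation or reflection) gives 9 geometric isomers.
Of these, 6 lack any improper symmetry element and so occur as enantiomeric pairs, giving 9 + 6 = 15 stereoisomers in total.

yes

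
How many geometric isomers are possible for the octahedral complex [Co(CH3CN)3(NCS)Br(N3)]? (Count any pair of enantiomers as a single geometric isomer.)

An octahedron has six vertices in three trans pairs; every non-trans pair is cis.
Working through the distinct placements yields 4 geometric isomers: CH3CN mer (3 arrangements); CH3CN fac (chiral).

4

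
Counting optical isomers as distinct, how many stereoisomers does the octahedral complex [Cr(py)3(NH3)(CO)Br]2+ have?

5

In an octahedral complex each vertex has one trans partner and four cis neighbours.
Systematic placement gives 4 geometric isomers: py mer (3 arrangements); py fac (chiral).
One of these lacks any improper symmetry element and so occurs as an enantiomeric pair, giving 4 + 1 = 5 stereoisomers in total.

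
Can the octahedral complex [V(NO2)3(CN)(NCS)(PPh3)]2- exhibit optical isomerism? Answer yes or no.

Working through the distinct placements yields 4 geometric isomers: NO2 mer (3 arrangements); NO2 fac (chiral).
One of these lacks any improper symmetry element and so occurs as an enantiomeric pair, giving 4 + 1 = 5 stereoisomers in total.

yes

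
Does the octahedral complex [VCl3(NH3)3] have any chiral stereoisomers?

no

In an octahedral complex each vertex has one trans partner and four cis neighbours.
The distinct arrangements are (2 in all): Cl mer; Cl fac.
Each arrangement has an internal mirror plane or centre of symmetry, so none is chiral.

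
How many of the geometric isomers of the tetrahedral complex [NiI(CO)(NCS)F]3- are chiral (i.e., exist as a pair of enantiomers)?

1

In a tetrahedral complex all four positions are equivalent and every pair of ligands is adjacent — there is no cis/trans distinction.
Only one geometric arrangement is possible; it has no improper symmetry element, so it exists as a pair of enantiomers (2 stereoisomers).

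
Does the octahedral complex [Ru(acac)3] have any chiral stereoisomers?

yes

An octahedron has six vertices in three trans pairs; every non-trans pair is cis.
Each acac is bidentate and must span two cis positions.
Only one geometric arrangement is possible; it has no improper symmetry element, so it exists as a pair of enantiomers (2 stereoisomers).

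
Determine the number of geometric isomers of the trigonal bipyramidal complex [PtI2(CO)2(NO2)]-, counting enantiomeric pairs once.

A trigonal bipyramid has two axial and three equatorial sites, which are chemically inequivalent.
Systematic enumeration (placing each ligand type in turn and discarding arrangements equivalent by rotation or reflection) gives 5 geometric isomers.

5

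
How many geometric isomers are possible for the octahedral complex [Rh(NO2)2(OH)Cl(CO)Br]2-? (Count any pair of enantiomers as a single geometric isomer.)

9

Exhaustive case analysis gives 9 geometric isomers.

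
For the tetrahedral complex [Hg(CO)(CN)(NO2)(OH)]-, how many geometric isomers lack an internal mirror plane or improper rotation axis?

In a tetrahedral complex all four positions are equivalent and every pair of ligands is adjacent — there is no cis/trans distinction.
Only one geometric arrangement is possible; it has no improper symmetry element, so it exists as a pair of enantiomers (2 stereoisomers).

1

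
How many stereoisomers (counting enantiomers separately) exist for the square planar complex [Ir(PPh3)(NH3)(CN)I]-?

There are 3 geometric isomers: (CN/NH3 trans, I/PPh3 trans); (CN/PPh3 trans, I/NH3 trans); (CN/I trans, NH3/PPh3 trans).
Each arrangement has an internal mirror plane or centre of symmetry, so none is chiral.

3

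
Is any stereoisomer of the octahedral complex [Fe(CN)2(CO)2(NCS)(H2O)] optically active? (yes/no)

yes

An octahedron has six vertices in three trans pairs; every non-trans pair is cis.
Working through the distinct placements yields 6 geometric isomers: CN trans, CO trans; CN trans, CO cis; CN cis, CO cis (3 arrangements, 2 chiral); CN cis, CO trans.
Of these, 2 lack any improper symmetry element and so occur as enantiomeric pairs, giving 6 + 2 = 8 stereoisomers in total.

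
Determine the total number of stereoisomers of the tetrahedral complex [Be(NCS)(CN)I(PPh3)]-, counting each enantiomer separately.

Only one geometric arrangement is possible; it has no improper symmetry element, so it exists as a pair of enantiomers (2 stereoisomers).

2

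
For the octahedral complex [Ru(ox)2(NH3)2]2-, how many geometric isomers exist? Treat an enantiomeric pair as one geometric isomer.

In an octahedral complex each vertex has one trans partner and four cis neighbours.
Each ox is bidentate and must span two cis positions.
Working through the distinct placements yields 2 geometric isomers: NH3 trans; NH3 cis (chiral).

2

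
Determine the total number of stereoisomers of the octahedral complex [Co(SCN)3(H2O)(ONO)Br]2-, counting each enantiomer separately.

In an octahedral complex each vertex has one trans partner and four cis neighbours.
Working through the distinct placements yields 4 geometric isomers: SCN mer (3 arrangements); SCN fac (chiral).
One of these lacks any improper symmetry element and so occurs as an enantiomeric pair, giving 4 + 1 = 5 stereoisomers in total.

5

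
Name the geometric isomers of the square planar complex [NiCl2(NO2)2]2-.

A square has two trans pairs of vertices; adjacent vertices are cis.
The distinct arrangements are (2 in all): Cl cis; Cl trans.

cis and trans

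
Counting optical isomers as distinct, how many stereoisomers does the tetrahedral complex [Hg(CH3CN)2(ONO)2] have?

All four vertices of a tetrahedron are equivalent and mutually adjacent, so cis/trans isomerism cannot arise.
Only one geometric arrangement is possible.

1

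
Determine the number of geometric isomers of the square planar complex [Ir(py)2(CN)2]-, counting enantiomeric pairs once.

2

Systematic placement gives 2 geometric isomers: py cis; py trans.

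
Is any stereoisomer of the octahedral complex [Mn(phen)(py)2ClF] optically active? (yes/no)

yes

An octahedron has six vertices in three trans pairs; every non-trans pair is cis.
Each phen is bidentate and must span two cis positions.
There are 4 geometric isomers: py cis (3 arrangements, 2 chiral); py trans.
Of these, 2 lack any improper symmetry element and so occur as enantiomeric pairs, giving 4 + 2 = 6 stereoisomers in total.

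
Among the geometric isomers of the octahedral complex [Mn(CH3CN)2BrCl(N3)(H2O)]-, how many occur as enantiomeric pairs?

6

The six octahedral sites form three mutually perpendicular trans pairs.
Exhaustive case analysis gives 9 geometric isomers.
Of these, 6 lack any improper symmetry element and so occur as enantiomeric pairs, giving 9 + 6 = 15 stereoisomers in total.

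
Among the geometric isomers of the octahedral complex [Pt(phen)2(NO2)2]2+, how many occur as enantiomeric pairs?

1

An octahedron has six vertices in three trans pairs; every non-trans pair is cis.
Each phen is bidentate and must span two cis positions.
There are 2 geometric isomers: NO2 trans; NO2 cis (chiral).
One of these lacks any improper symmetry element and so occurs as an enantiomeric pair, giving 2 + 1 = 3 stereoisomers in total.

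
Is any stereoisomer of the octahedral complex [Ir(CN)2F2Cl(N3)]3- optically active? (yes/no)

yes

Systematic placement gives 6 geometric isomers: CN trans, F cis; CN trans, F trans; CN cis, F cis (3 arrangements, 2 chiral); CN cis, F trans.
Of these, 2 lack any improper symmetry element and so occur as enantiomeric pairs, giving 6 + 2 = 8 stereoisomers in total.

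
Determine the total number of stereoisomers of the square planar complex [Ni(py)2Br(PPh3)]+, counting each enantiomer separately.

Systematic placement gives 2 geometric isomers: py cis; py trans.
Each arrangement has an internal mirror plane or centre of symmetry, so none is chiral.

2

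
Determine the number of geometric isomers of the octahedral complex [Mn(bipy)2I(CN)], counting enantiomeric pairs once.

2

Each bipy is bidentate and must span two cis positions.
There are 2 geometric isomers: I and CN mutually trans; I and CN mutually cis (chiral).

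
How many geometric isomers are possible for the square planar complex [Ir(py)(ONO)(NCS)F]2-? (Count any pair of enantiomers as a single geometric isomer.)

3

In a square planar complex each vertex has one trans partner and two cis neighbours.
The distinct arrangements are (3 in all): (F/ONO trans, NCS/py trans); (F/py trans, NCS/ONO trans); (F/NCS trans, ONO/py trans).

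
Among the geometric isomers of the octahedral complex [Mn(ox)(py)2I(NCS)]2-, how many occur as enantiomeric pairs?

2

The six octahedral sites form three mutually perpendicular trans pairs.
Each ox is bidentate and must span two cis positions.
The distinct arrangements are (4 in all): py cis (3 arrangements, 2 chiral); py trans.
Of these, 2 lack any improper symmetry element and so occur as enantiomeric pairs, giving 4 + 2 = 6 stereoisomers in total.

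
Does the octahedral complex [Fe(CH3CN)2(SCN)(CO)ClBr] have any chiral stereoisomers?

yes

In an octahedral complex each vertex has one trans partner and four cis neighbours.
Placing the ligands in turn and identifying arrangements related by rotation or reflection leaves 9 distinct geometric isomers.
Of these, 6 lack any improper symmetry element and so occur as enantiomeric pairs, giving 9 + 6 = 15 stereoisomers in total.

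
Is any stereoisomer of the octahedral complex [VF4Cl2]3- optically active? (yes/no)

no

The six octahedral sites form three mutually perpendicular trans pairs.
There are 2 geometric isomers: Cl trans; Cl cis.
Each arrangement has an internal mirror plane or centre of symmetry, so none is chiral.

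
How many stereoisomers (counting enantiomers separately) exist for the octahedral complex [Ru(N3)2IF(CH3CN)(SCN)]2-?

15

In an octahedral complex each vertex has one trans partner and four cis neighbours.
Systematic enumeration (placing each ligand type in turn and discarding arrangements equivalent by rotation or reflection) gives 9 geometric isomers.
Of these, 6 lack any improper symmetry element and so occur as enantiomeric pairs, giving 9 + 6 = 15 stereoisomers in total.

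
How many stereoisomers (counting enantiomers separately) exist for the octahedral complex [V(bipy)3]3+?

2

An octahedron has six vertices in three trans pairs; every non-trans pair is cis.
Each bipy is bidentate and must span two cis positions.
Only one geometric arrangement is possible; it has no improper symmetry element, so it exists as a pair of enantiomers (2 stereoisomers).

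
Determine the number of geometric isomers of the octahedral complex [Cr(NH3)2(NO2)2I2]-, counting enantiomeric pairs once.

5

An octahedron has six vertices in three trans pairs; every non-trans pair is cis.
The distinct arrangements are (5 in all): NH3 trans, NO2 trans, I trans; NH3 cis, NO2 cis, I trans; NH3 cis, NO2 trans, I cis; NH3 cis, NO2 cis, I cis (chiral); NH3 trans, NO2 cis, I cis.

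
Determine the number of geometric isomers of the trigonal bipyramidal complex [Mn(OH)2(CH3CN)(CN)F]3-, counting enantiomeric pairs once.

Exhaustive case analysis gives 7 geometric isomers.

7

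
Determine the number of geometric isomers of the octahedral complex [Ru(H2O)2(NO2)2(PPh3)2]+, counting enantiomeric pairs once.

An octahedron has six vertices in three trans pairs; every non-trans pair is cis.
There are 5 geometric isomers: H2O trans, NO2 trans, PPh3 trans; H2O trans, NO2 cis, PPh3 cis; H2O cis, NO2 cis, PPh3 trans; H2O cis, NO2 cis, PPh3 cis (chiral); H2O cis, NO2 trans, PPh3 cis.

5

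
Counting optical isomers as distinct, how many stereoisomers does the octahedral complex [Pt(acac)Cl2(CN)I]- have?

In an octahedral complex each vertex has one trans partner and four cis neighbours.
Each acac is bidentate and must span two cis positions.
Systematic placement gives 4 geometric isomers: Cl cis (3 arrangements, 2 chiral); Cl trans.
Of these, 2 lack any improper symmetry element and so occur as enantiomeric pairs, giving 4 + 2 = 6 stereoisomers in total.

6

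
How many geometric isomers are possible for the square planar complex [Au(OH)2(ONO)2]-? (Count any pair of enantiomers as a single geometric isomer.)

In a square planar complex each vertex has one trans partner and two cis neighbours.
The distinct arrangements are (2 in all): OH cis; OH trans.

2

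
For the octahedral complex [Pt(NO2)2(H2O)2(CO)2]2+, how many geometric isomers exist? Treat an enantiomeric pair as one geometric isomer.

5

In an octahedral complex each vertex has one trans partner and four cis neighbours.
There are 5 geometric isomers: NO2 trans, H2O trans, CO trans; NO2 cis, H2O cis, CO trans; NO2 trans, H2O cis, CO cis; NO2 cis, H2O cis, CO cis (chiral); NO2 cis, H2O trans, CO cis.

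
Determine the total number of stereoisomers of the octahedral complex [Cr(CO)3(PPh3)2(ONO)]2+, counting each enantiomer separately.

3

Systematic placement gives 3 geometric isomers: CO mer, PPh3 trans; CO mer, PPh3 cis; CO fac, PPh3 cis.
Each arrangement has an internal mirror plane or centre of symmetry, so none is chiral.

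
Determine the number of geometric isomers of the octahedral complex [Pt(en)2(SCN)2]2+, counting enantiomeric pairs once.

2

An octahedron has six vertices in three trans pairs; every non-trans pair is cis.
Each en is bidentate and must span two cis positions.
The distinct arrangements are (2 in all): SCN trans; SCN cis (chiral).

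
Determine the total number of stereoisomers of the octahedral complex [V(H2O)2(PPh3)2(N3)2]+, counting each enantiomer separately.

An octahedron has six vertices in three trans pairs; every non-trans pair is cis.
There are 5 geometric isomers: H2O trans, PPh3 trans, N3 trans; H2O trans, PPh3 cis, N3 cis; H2O cis, PPh3 trans, N3 cis; H2O cis, PPh3 cis, N3 cis (chiral); H2O cis, PPh3 cis, N3 trans.
One of these lacks any improper symmetry element and so occurs as an enantiomeric pair, giving 5 + 1 = 6 stereoisomers in total.

6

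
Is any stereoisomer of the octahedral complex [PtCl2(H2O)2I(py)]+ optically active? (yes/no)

yes

The six octahedral sites form three mutually perpendicular trans pairs.
Working through the distinct placements yields 6 geometric isomers: Cl trans, H2O trans; Cl trans, H2O cis; Cl cis, H2O cis (3 arrangements, 2 chiral); Cl cis, H2O trans.
Of these, 2 lack any improper symmetry element and so occur as enantiomeric pairs, giving 6 + 2 = 8 stereoisomers in total.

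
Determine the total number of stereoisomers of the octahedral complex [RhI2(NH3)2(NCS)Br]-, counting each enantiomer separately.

8

There are 6 geometric isomers: I cis, NH3 trans; I cis, NH3 cis (3 arrangements, 2 chiral); I trans, NH3 trans; I trans, NH3 cis.
Of these, 2 lack any improper symmetry element and so occur as enantiomeric pairs, giving 6 + 2 = 8 stereoisomers in total.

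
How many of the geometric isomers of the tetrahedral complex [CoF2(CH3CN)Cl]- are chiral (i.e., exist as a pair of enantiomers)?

Only one geometric arrangement is possible.

0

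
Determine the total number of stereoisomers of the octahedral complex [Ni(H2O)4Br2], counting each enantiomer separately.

2

In an octahedral complex each vertex has one trans partner and four cis neighbours.
The distinct arrangements are (2 in all): Br trans; Br cis.
Each arrangement has an internal mirror plane or centre of symmetry, so none is chiral.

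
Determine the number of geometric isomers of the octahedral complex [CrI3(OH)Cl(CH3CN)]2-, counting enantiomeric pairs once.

4

An octahedron has six vertices in three trans pairs; every non-trans pair is cis.
Systematic placement gives 4 geometric isomers: I mer (3 arrangements); I fac (chiral).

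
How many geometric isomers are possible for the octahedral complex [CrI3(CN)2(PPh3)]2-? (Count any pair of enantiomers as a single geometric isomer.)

Systematic placement gives 3 geometric isomers: I mer, CN trans; I fac, CN cis; I mer, CN cis.

3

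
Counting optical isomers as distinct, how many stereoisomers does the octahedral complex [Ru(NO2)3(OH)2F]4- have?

3

In an octahedral complex each vertex has one trans partner and four cis neighbours.
There are 3 geometric isomers: NO2 mer, OH trans; NO2 fac, OH cis; NO2 mer, OH cis.
Each arrangement has an internal mirror plane or centre of symmetry, so none is chiral.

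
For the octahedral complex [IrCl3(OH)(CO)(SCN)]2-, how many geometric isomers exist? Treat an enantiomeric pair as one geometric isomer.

The six octahedral sites form three mutually perpendicular trans pairs.
There are 4 geometric isomers: Cl mer (3 arrangements); Cl fac (chiral).

4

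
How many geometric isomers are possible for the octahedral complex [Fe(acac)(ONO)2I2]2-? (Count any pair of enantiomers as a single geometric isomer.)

3

Each acac is bidentate and must span two cis positions.
There are 3 geometric isomers: ONO cis, I trans; ONO cis, I cis (chiral); ONO trans, I cis.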